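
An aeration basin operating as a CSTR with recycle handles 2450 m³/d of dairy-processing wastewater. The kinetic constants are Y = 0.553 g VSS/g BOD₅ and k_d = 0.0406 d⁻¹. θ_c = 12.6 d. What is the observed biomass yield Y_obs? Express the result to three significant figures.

Correct the yield for decay: Y_obs = Y/(1 + k_d θ_c) = 0.553 / (1 + 0.0406 × 12.6) = 0.553 / 1.512 = 0.3658.

Y_obs ≈ 0.366 g VSS/g BOD₅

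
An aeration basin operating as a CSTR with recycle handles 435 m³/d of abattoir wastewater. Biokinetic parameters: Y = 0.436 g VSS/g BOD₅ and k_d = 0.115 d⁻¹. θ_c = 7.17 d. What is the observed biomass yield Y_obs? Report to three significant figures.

Y_obs ≈ 0.239 g VSS/g BOD₅

The observed yield is Y_obs = Y/(1 + k_d·θ_c) = 0.436 / (1 + 0.115 × 7.17) = 0.436 / 1.825 = 0.2390 g VSS per g BOD₅ removed.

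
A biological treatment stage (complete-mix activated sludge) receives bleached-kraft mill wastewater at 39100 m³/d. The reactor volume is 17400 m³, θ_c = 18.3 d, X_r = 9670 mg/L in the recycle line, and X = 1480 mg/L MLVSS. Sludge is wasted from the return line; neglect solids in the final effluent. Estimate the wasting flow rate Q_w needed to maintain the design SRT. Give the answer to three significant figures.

Q_w ≈ 146 m³/d

θ_c = V·X/(Q_w·X_r) when wasting from the recycle, so Q_w = V·X/(θ_c·X_r) = 17400 × 1480 / (18.3 × 9670) = 145.5 m³/d.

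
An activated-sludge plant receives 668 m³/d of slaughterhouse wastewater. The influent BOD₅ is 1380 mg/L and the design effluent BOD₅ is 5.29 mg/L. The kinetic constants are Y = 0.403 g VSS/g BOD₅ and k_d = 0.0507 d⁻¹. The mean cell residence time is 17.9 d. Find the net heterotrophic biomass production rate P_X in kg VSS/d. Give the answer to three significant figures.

Y_obs = Y / (1 + k_d θ_c) = 0.403 / (1 + 0.0507 × 17.9) = 0.403 / 1.908 = 0.2113.
Substrate removed = Q·(S₀ − S) = 668 m³/d × (1380 − 5.29) g/m³ = 9.18×10^5 g/d = 918.3 kg/d.
So the net sludge growth is P_X = 0.2113 × 918.3 = 194.0 kg VSS/d.

P_X ≈ 194 kg VSS/d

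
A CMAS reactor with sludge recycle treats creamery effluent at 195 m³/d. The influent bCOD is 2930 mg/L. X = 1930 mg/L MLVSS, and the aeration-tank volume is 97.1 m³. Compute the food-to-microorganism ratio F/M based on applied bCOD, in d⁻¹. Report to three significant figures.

Food-to-microorganism ratio F/M = Q S₀ / (V X) = 195 × 2930 / (97.10 × 1930) = 3.049 d⁻¹.

F/M ≈ 3.05 d⁻¹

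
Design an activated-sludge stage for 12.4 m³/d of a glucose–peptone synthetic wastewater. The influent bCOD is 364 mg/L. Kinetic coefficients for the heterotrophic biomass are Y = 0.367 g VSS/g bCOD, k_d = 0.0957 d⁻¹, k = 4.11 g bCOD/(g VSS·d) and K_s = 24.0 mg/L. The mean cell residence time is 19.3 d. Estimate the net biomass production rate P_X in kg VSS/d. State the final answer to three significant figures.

Effluent substrate depends only on kinetics and SRT: S = K_s(1 + k_d θ_c) / [θ_c(Yk − k_d) − 1] = 24.0 × (1 + 0.0957 × 19.3) / [19.3 × (0.367 × 4.11 − 0.0957) − 1] = 68.33 / 26.26 = 2.602 mg/L.
The observed yield is Y_obs = Y/(1 + k_d·θ_c) = 0.367 / (1 + 0.0957 × 19.3) = 0.367 / 2.847 = 0.1289 g VSS per g bCOD removed.
Mass of bCOD removed per day: Q(S₀ − S) = 12.4 × 361.4 g/m³ = 4.481 kg/d.
P_X = Y_obs · Q(S₀ − S) = 0.1289 × 4.481 = 0.5777 kg VSS/d.

P_X ≈ 0.578 kg VSS/d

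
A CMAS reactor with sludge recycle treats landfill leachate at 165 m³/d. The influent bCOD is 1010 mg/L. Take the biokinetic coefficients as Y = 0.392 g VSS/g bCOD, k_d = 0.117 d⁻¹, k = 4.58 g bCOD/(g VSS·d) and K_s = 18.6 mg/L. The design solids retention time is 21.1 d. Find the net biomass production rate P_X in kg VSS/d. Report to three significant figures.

From the Monod/SRT balance for a CMAS, S = K_s·(1+k_d θ_c)/[θ_c·(Y k − k_d) − 1] = 18.6 × (1 + 0.117 × 21.1) / [21.1 × (0.392 × 4.58 − 0.117) − 1] = 64.52 / 34.41 = 1.875 mg/L.
Y_obs = Y / (1 + k_d θ_c) = 0.392 / (1 + 0.117 × 21.1) = 0.392 / 3.469 = 0.1130.
Mass of bCOD removed per day: Q(S₀ − S) = 165 × 1008 g/m³ = 166.3 kg/d.
P_X = Y_obs · Q(S₀ − S) = 0.1130 × 166.3 = 18.80 kg VSS/d.

P_X ≈ 18.8 kg VSS/d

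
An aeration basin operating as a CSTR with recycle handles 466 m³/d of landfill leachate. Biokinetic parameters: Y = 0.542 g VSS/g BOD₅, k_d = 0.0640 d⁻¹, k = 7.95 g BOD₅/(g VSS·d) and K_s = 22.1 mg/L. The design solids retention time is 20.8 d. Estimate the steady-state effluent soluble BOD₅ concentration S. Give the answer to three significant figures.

S ≈ 0.590 mg/L

Effluent substrate depends only on kinetics and SRT: S = K_s(1 + k_d θ_c) / [θ_c(Yk − k_d) − 1] = 22.1 × (1 + 0.0640 × 20.8) / [20.8 × (0.542 × 7.95 − 0.0640) − 1] = 51.52 / 87.29 = 0.5902 mg/L.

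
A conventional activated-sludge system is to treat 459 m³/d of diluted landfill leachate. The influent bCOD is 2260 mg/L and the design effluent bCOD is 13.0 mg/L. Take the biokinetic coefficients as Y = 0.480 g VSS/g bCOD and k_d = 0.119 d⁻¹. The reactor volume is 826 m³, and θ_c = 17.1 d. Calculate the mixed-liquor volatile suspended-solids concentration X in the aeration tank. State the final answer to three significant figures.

X ≈ 3380 mg/L

Solving the biomass balance for X: X = Y Q (S₀−S) θ_c / [V (1+k_d θ_c)] = 0.480 × 459 × (2260 − 13.0) × 17.1 / [826 × (1 + 0.119 × 17.1)] = 3377 mg/L.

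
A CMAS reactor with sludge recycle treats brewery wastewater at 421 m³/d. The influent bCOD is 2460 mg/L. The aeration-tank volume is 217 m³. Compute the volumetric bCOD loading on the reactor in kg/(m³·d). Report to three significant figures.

Volumetric loading L_v = Q·S₀ / V = 421 × 2460 g/m³ / 217.0 m³ = 4773 g/(m³·d) = 4.773 kg bCOD/(m³·d).

L_v ≈ 4.77 kg bCOD/(m³·d)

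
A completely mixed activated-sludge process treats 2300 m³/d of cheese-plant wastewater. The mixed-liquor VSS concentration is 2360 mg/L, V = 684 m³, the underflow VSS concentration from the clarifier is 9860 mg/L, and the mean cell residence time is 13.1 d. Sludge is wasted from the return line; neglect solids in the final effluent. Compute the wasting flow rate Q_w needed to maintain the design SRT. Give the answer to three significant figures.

Q_w ≈ 12.5 m³/d

θ_c = V·X/(Q_w·X_r) when wasting from the recycle, so Q_w = V·X/(θ_c·X_r) = 684.0 × 2360 / (13.1 × 9860) = 12.50 m³/d.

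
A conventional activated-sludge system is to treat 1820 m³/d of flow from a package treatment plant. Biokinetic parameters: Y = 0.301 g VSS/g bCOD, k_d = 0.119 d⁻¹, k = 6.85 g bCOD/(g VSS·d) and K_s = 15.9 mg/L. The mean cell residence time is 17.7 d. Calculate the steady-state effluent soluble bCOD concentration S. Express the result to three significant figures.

Effluent substrate depends only on kinetics and SRT: S = K_s(1 + k_d θ_c) / [θ_c(Yk − k_d) − 1] = 15.9 × (1 + 0.119 × 17.7) / [17.7 × (0.301 × 6.85 − 0.119) − 1] = 49.39 / 33.39 = 1.479 mg/L.

S ≈ 1.48 mg/L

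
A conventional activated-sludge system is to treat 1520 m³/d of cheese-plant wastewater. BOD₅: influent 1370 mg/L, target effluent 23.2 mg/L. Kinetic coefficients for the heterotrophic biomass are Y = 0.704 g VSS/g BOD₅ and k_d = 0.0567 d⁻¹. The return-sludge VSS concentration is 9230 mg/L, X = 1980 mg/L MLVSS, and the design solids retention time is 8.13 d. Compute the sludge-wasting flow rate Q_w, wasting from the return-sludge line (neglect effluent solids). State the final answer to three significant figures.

Q_w ≈ 107 m³/d

From the SRT design equation V = Y Q (S₀−S) θ_c / [X (1 + k_d θ_c)] = 0.704 × 1520 × (1370 − 23.2) × 8.13 / [1980 × (1 + 0.0567 × 8.13)] = 1.17×10^7 / 2893 = 4050 m³.
Wasting from the return line (neglecting effluent solids): Q_w = V·X / (θ_c·X_r) = 4050 × 1980 / (8.13 × 9230) = 106.9 m³/d.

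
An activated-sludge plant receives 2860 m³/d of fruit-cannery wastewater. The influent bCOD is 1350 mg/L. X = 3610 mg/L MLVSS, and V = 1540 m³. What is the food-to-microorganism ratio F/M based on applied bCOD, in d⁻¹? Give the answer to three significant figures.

F/M ≈ 0.694 d⁻¹

Food-to-microorganism ratio F/M = Q S₀ / (V X) = 2860 × 1350 / (1540 × 3610) = 0.6945 d⁻¹.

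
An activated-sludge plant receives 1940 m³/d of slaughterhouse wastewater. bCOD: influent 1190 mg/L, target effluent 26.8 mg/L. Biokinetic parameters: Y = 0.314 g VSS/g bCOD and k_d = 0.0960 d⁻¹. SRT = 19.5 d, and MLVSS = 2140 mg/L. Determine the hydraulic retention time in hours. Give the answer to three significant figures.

Steady-state biomass mass balance: V·X·(1 + k_d·θ_c) = Y·Q·(S₀ − S)·θ_c, so V = 0.314 × 1940 × (1190 − 26.8) × 19.5 / [2140 × (1 + 0.0960 × 19.5)] = 1.38×10^7 / 6146 = 2248 m³.
Hydraulic retention time τ = V/Q = 2248 / 1940 = 1.159 d = 27.81 h.

τ ≈ 27.8 h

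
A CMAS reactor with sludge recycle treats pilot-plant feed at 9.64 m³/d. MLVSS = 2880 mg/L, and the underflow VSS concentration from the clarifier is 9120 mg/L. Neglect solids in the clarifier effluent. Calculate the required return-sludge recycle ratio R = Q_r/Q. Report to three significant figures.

R ≈ 0.462

Mass balance around the secondary clarifier (neglecting effluent solids): R = X / (X_r − X) = 2880 / (9120 − 2880) = 0.4615.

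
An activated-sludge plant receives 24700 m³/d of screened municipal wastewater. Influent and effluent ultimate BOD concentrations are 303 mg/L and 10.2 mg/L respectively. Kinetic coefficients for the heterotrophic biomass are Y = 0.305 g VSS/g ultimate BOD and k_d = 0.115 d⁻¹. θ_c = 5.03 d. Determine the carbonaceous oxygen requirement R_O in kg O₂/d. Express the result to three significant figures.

Observed yield with endogenous decay: Y_obs = Y / (1 + k_d·θ_c) = 0.305 / (1 + 0.115 × 5.03) = 0.305 / 1.578 = 0.1932 g VSS/g ultimate BOD.
Q·(S₀ − S) = 24700 × (303 − 10.2) × 10⁻³ = 7232 kg/d removed.
Net sludge production P_X = 0.1932 × 7232 = 1397 kg VSS/d.
R_O = Q·ΔS − 1.42 P_X = 7232 − 1984 = 5248 kg O₂/d.

R_O ≈ 5250 kg O₂/d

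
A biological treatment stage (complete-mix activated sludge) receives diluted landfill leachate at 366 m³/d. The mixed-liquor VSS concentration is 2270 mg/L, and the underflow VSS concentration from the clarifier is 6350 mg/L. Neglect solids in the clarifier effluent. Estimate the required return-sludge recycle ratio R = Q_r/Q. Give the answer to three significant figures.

R = Q_r/Q = X/(X_r − X) = 2270 / (6350 − 2270) = 0.5564.

R ≈ 0.556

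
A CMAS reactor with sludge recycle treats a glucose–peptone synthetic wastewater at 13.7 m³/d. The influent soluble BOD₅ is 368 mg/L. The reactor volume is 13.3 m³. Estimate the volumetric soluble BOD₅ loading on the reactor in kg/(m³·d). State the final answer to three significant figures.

Applied soluble BOD₅ load per unit volume = Q·S₀/V = (13.7 × 368/1000)/13.30 = 0.3791 kg soluble BOD₅·m⁻³·d⁻¹.

L_v ≈ 0.379 kg soluble BOD₅/(m³·d)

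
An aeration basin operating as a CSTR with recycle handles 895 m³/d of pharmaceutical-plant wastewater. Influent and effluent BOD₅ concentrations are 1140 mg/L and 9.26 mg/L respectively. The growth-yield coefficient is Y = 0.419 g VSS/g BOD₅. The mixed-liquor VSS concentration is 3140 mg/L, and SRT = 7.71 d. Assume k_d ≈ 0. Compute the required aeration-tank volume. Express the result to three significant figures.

V ≈ 1040 m³

With k_d = 0 the design equation reduces to V = Y Q (S₀−S) θ_c / X = 0.419 × 895 × (1140 − 9.26) × 7.71 / 3140 = 1041 m³.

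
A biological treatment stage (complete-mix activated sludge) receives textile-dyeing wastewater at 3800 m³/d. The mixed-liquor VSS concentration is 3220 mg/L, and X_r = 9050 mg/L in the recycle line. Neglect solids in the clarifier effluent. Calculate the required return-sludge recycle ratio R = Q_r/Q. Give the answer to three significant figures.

R = Q_r/Q = X/(X_r − X) = 3220 / (9050 − 3220) = 0.5523.

R ≈ 0.552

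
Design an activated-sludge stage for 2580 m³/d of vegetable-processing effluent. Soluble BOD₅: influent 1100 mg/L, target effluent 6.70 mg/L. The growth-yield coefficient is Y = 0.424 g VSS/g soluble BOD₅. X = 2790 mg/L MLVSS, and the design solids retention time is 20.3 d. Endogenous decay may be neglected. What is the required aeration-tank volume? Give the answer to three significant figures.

V ≈ 8700 m³

V·X = Y·Q·ΔS·θ_c gives V = 0.424 × 2580 × (1100 − 6.70) × 20.3 / 2790 = 8702 m³.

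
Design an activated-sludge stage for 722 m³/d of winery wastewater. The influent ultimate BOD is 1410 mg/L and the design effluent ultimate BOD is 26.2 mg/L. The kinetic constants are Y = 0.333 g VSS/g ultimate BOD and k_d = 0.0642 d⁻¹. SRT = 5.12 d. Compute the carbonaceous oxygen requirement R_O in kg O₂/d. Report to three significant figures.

Correct the yield for decay: Y_obs = Y/(1 + k_d θ_c) = 0.333 / (1 + 0.0642 × 5.12) = 0.333 / 1.329 = 0.2506.
Q·(S₀ − S) = 722 × (1410 − 26.2) × 10⁻³ = 999.1 kg/d removed.
Biomass synthesised: P_X = Y_obs × 999.1 = 250.4 kg VSS/d.
R_O = Q·ΔS − 1.42 P_X = 999.1 − 355.6 = 643.5 kg O₂/d.

R_O ≈ 644 kg O₂/d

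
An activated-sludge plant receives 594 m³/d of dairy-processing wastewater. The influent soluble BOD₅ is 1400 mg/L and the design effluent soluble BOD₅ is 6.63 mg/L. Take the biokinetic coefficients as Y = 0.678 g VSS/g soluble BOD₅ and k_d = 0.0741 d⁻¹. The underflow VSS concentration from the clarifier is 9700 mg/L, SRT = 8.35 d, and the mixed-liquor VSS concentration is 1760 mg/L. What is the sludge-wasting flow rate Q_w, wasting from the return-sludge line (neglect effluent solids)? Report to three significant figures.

Steady-state biomass mass balance: V·X·(1 + k_d·θ_c) = Y·Q·(S₀ − S)·θ_c, so V = 0.678 × 594 × (1400 − 6.63) × 8.35 / [1760 × (1 + 0.0741 × 8.35)] = 4.69×10^6 / 2849 = 1645 m³.
Wasting from the return line (neglecting effluent solids): Q_w = V·X / (θ_c·X_r) = 1645 × 1760 / (8.35 × 9700) = 35.74 m³/d.

Q_w ≈ 35.7 m³/d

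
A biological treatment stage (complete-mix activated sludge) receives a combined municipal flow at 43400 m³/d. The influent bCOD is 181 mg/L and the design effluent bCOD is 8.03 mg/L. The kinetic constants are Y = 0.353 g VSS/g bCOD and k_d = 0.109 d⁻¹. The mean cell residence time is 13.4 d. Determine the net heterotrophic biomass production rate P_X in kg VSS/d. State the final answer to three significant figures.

P_X ≈ 1080 kg VSS/d

Correct the yield for decay: Y_obs = Y/(1 + k_d θ_c) = 0.353 / (1 + 0.109 × 13.4) = 0.353 / 2.461 = 0.1435.
Mass of bCOD removed per day: Q(S₀ − S) = 43400 × 173.0 g/m³ = 7507 kg/d.
P_X = Y_obs · Q(S₀ − S) = 0.1435 × 7507 = 1077 kg VSS/d.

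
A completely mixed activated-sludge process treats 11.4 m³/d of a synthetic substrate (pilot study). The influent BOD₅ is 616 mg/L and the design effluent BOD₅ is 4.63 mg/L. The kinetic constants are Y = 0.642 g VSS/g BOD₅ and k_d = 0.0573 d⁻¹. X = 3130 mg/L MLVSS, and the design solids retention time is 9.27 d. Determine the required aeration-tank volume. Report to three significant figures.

Steady-state biomass mass balance: V·X·(1 + k_d·θ_c) = Y·Q·(S₀ − S)·θ_c, so V = 0.642 × 11.4 × (616 − 4.63) × 9.27 / [3130 × (1 + 0.0573 × 9.27)] = 4.15×10^4 / 4793 = 8.655 m³.

V ≈ 8.65 m³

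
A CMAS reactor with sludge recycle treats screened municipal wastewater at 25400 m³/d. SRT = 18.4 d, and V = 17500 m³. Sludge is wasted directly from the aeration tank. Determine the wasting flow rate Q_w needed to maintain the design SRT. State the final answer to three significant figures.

Q_w ≈ 951 m³/d

Wasting from the aeration tank: Q_w = V / θ_c = 17500 / 18.4 = 951.1 m³/d.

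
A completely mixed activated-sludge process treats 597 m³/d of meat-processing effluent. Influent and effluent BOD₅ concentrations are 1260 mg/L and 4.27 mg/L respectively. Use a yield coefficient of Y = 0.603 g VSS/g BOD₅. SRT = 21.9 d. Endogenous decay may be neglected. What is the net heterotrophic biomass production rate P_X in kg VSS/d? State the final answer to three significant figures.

With endogenous decay neglected, the observed yield equals the true yield: Y_obs = Y = 0.603 g VSS/g BOD₅.
ΔS = 1260 − 4.27 = 1256 mg/L, so the substrate removal rate is 597 × 1256/1000 = 749.7 kg BOD₅/d.
P_X = Y_obs · Q(S₀ − S) = 0.6030 × 749.7 = 452.1 kg VSS/d.

P_X ≈ 452 kg VSS/d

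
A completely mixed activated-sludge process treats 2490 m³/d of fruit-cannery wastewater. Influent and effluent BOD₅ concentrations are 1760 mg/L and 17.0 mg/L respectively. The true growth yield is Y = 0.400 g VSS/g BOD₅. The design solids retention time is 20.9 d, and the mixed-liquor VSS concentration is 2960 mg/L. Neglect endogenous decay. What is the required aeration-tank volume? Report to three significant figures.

V ≈ 12300 m³

With k_d = 0 the design equation reduces to V = Y Q (S₀−S) θ_c / X = 0.400 × 2490 × (1760 − 17.0) × 20.9 / 2960 = 12258 m³.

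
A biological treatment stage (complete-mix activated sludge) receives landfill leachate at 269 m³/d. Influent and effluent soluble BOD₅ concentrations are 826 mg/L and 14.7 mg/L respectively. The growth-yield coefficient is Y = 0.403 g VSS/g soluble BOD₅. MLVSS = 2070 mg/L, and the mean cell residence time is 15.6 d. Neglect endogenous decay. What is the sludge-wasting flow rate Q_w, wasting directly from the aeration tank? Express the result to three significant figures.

Q_w ≈ 42.5 m³/d

With k_d = 0 the design equation reduces to V = Y Q (S₀−S) θ_c / X = 0.403 × 269 × (826 − 14.7) × 15.6 / 2070 = 662.8 m³.
Wasting from the aeration tank: Q_w = V / θ_c = 662.8 / 15.6 = 42.49 m³/d.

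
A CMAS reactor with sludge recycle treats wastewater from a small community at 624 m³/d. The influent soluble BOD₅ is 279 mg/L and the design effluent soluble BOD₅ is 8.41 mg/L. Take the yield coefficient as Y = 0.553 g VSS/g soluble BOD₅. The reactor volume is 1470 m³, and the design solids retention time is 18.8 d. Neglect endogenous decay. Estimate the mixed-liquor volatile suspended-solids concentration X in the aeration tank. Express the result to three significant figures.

From V·X = Y·Q·(S₀ − S)·θ_c (decay neglected): X = 0.553 × 624 × (279 − 8.41) × 18.8 / 1470 = 1194 mg/L.

X ≈ 1190 mg/L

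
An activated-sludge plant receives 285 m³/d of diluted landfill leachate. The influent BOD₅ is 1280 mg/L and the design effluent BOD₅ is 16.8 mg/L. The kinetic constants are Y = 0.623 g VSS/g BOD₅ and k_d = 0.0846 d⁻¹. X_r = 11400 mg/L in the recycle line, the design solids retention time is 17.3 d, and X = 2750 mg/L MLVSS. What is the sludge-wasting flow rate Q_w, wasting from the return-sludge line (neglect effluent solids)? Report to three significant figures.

Q_w ≈ 7.99 m³/d

From the SRT design equation V = Y Q (S₀−S) θ_c / [X (1 + k_d θ_c)] = 0.623 × 285 × (1280 − 16.8) × 17.3 / [2750 × (1 + 0.0846 × 17.3)] = 3.88×10^6 / 6775 = 572.7 m³.
Q_w = (V·X)/(θ_c X_r) = 572.7 × 2750 / (17.3 × 11400) = 7.986 m³/d.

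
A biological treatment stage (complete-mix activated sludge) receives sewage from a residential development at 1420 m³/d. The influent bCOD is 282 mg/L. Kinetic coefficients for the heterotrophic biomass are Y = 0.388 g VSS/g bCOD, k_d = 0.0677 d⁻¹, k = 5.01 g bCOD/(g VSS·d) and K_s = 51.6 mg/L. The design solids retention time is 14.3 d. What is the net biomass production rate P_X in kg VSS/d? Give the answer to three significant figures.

For a completely mixed reactor with recycle the Lawrence–McCarty relation gives S = K_s·(1 + k_d·θ_c) / [θ_c·(Y·k − k_d) − 1] = 51.6 × (1 + 0.0677 × 14.3) / [14.3 × (0.388 × 5.01 − 0.0677) − 1] = 101.6 / 25.83 = 3.932 mg/L.
The observed yield is Y_obs = Y/(1 + k_d·θ_c) = 0.388 / (1 + 0.0677 × 14.3) = 0.388 / 1.968 = 0.1971 g VSS per g bCOD removed.
Substrate removed = Q·(S₀ − S) = 1420 m³/d × (282 − 3.93) g/m³ = 3.95×10^5 g/d = 394.9 kg/d.
P_X = Y_obs · Q(S₀ − S) = 0.1971 × 394.9 = 77.84 kg VSS/d.

P_X ≈ 77.8 kg VSS/d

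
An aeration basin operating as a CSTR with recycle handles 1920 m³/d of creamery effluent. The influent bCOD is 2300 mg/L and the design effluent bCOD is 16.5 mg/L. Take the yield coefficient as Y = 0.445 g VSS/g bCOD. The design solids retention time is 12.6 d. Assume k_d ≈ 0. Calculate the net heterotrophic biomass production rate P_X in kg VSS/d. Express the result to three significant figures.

P_X ≈ 1950 kg VSS/d

No decay correction is needed, so Y_obs = Y = 0.445.
Q·(S₀ − S) = 1920 × (2300 − 16.5) × 10⁻³ = 4384 kg/d removed.
Biomass produced: P_X = Y_obs·Q·ΔS = 0.4450 × 4384 ≈ 1951 kg VSS/d.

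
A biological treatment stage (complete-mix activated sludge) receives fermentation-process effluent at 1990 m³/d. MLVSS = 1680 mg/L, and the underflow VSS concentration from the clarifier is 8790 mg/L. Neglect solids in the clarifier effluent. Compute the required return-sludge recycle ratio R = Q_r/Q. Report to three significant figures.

Mass balance around the secondary clarifier (neglecting effluent solids): R = X / (X_r − X) = 1680 / (8790 − 1680) = 0.2363.

R ≈ 0.236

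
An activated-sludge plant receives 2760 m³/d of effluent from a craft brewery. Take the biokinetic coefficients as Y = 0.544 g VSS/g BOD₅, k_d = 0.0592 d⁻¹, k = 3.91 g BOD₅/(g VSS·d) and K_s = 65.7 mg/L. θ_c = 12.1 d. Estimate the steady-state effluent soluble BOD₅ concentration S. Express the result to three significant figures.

S ≈ 4.69 mg/L

For a completely mixed reactor with recycle the Lawrence–McCarty relation gives S = K_s·(1 + k_d·θ_c) / [θ_c·(Y·k − k_d) − 1] = 65.7 × (1 + 0.0592 × 12.1) / [12.1 × (0.544 × 3.91 − 0.0592) − 1] = 112.8 / 24.02 = 4.694 mg/L.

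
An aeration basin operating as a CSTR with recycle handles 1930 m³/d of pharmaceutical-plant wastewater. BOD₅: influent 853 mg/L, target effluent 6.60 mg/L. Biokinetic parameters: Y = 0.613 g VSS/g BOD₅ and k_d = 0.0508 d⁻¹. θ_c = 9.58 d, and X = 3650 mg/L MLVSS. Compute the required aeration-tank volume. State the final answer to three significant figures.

V ≈ 1770 m³

From the SRT design equation V = Y Q (S₀−S) θ_c / [X (1 + k_d θ_c)] = 0.613 × 1930 × (853 − 6.60) × 9.58 / [3650 × (1 + 0.0508 × 9.58)] = 9.59×10^6 / 5426 = 1768 m³.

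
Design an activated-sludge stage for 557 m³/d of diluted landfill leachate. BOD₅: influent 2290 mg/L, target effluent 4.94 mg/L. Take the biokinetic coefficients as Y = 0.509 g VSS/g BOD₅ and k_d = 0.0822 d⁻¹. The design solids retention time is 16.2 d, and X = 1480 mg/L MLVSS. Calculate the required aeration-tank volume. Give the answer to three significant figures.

Rearranging the biomass balance for a CMAS with decay, V = Y·Q·ΔS·θ_c / [X·(1+k_d θ_c)] = 0.509 × 557 × (2290 − 4.94) × 16.2 / [1480 × (1 + 0.0822 × 16.2)] = 1.05×10^7 / 3451 = 3041 m³.

V ≈ 3040 m³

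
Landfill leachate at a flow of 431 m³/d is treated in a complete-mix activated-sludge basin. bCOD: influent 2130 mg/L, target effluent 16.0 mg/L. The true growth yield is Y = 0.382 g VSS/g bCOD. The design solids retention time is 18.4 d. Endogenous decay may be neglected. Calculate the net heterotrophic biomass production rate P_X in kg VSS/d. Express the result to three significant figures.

With endogenous decay neglected, the observed yield equals the true yield: Y_obs = Y = 0.382 g VSS/g bCOD.
ΔS = 2130 − 16.0 = 2114 mg/L, so the substrate removal rate is 431 × 2114/1000 = 911.1 kg bCOD/d.
Net biomass production P_X = Y_obs × Q·(S₀ − S) = 0.3820 × 911.1 = 348.1 kg VSS/d.

P_X ≈ 348 kg VSS/d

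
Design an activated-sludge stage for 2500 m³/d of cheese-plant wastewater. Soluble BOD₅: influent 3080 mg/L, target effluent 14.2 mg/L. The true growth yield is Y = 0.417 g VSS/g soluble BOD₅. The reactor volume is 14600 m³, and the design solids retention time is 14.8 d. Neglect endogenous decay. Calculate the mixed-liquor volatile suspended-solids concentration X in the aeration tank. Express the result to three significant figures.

Without decay, X = Y Q (S₀−S) θ_c / V = 0.417 × 2500 × (3080 − 14.2) × 14.8 / 14600 = 3240 mg/L.

X ≈ 3240 mg/L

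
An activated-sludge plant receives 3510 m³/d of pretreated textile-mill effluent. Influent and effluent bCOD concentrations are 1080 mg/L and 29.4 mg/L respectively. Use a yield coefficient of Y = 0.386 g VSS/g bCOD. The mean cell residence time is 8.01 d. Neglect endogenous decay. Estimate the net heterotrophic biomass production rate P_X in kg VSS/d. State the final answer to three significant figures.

P_X ≈ 1420 kg VSS/d

No decay correction is needed, so Y_obs = Y = 0.386.
ΔS = 1080 − 29.4 = 1051 mg/L, so the substrate removal rate is 3510 × 1051/1000 = 3688 kg bCOD/d.
Biomass produced: P_X = Y_obs·Q·ΔS = 0.3860 × 3688 ≈ 1423 kg VSS/d.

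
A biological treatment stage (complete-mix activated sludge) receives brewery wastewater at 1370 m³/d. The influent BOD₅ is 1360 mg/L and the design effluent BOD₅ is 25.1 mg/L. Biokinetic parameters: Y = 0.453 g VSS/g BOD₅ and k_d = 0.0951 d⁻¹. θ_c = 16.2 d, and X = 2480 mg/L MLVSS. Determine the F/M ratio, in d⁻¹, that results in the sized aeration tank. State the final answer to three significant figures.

Rearranging the biomass balance for a CMAS with decay, V = Y·Q·ΔS·θ_c / [X·(1+k_d θ_c)] = 0.453 × 1370 × (1360 − 25.1) × 16.2 / [2480 × (1 + 0.0951 × 16.2)] = 1.34×10^7 / 6301 = 2130 m³.
Food-to-microorganism ratio F/M = Q S₀ / (V X) = 1370 × 1360 / (2130 × 2480) = 0.3527 d⁻¹.

F/M ≈ 0.353 d⁻¹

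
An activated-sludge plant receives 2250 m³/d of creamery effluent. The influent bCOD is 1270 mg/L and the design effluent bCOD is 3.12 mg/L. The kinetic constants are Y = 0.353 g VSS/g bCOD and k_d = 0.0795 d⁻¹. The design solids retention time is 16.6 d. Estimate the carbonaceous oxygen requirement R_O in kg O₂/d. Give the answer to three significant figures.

The observed yield is Y_obs = Y/(1 + k_d·θ_c) = 0.353 / (1 + 0.0795 × 16.6) = 0.353 / 2.320 = 0.1522 g VSS per g bCOD removed.
Substrate removed = Q·(S₀ − S) = 2250 m³/d × (1270 − 3.12) g/m³ = 2.85×10^6 g/d = 2850 kg/d.
P_X = Y_obs·Q·(S₀ − S) = 0.1522 × 2850 = 433.8 kg VSS/d.
R_O = Q·ΔS − 1.42 P_X = 2850 − 616.0 = 2235 kg O₂/d.

R_O ≈ 2230 kg O₂/d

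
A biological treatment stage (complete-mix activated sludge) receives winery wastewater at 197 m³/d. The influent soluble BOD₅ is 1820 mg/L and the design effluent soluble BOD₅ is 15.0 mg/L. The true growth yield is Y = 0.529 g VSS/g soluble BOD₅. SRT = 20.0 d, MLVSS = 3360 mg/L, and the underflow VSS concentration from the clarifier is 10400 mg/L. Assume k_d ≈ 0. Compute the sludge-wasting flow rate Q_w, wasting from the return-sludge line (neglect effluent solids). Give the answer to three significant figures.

Biomass mass balance (decay neglected): V·X = Y·Q·(S₀ − S)·θ_c, so V = 0.529 × 197 × (1820 − 15.0) × 20.0 / 3360 = 1120 m³.
Q_w = (V·X)/(θ_c X_r) = 1120 × 3360 / (20.0 × 10400) = 18.09 m³/d.

Q_w ≈ 18.1 m³/d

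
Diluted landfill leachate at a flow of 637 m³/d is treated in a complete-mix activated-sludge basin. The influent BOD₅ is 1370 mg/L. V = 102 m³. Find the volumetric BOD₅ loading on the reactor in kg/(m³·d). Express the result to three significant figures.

L_v ≈ 8.56 kg BOD₅/(m³·d)

Applied BOD₅ load per unit volume = Q·S₀/V = (637 × 1370/1000)/102.0 = 8.556 kg BOD₅·m⁻³·d⁻¹.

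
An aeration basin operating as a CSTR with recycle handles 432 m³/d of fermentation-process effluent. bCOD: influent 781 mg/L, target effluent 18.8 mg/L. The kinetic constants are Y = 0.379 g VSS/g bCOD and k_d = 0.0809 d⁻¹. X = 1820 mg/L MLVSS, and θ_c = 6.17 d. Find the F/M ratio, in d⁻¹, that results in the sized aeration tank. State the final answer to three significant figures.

Steady-state biomass mass balance: V·X·(1 + k_d·θ_c) = Y·Q·(S₀ − S)·θ_c, so V = 0.379 × 432 × (781 − 18.8) × 6.17 / [1820 × (1 + 0.0809 × 6.17)] = 7.7×10^5 / 2728 = 282.2 m³.
F/M = Q·S₀ / (V·X) = 432 × 781 / (282.2 × 1820) = 0.6569 g bCOD·(g VSS·d)⁻¹.

F/M ≈ 0.657 d⁻¹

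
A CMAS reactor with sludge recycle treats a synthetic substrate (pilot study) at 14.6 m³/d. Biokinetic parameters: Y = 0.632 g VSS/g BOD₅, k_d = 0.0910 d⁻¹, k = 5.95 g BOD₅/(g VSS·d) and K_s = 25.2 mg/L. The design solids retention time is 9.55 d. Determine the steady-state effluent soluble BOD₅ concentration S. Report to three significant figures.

For a completely mixed reactor with recycle the Lawrence–McCarty relation gives S = K_s·(1 + k_d·θ_c) / [θ_c·(Y·k − k_d) − 1] = 25.2 × (1 + 0.0910 × 9.55) / [9.55 × (0.632 × 5.95 − 0.0910) − 1] = 47.10 / 34.04 = 1.384 mg/L.

S ≈ 1.38 mg/L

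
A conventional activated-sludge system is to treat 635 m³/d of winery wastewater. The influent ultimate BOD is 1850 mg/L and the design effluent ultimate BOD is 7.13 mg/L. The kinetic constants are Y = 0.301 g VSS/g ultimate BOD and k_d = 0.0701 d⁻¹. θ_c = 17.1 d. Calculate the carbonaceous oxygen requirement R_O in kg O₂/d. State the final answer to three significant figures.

Y_obs = Y / (1 + k_d θ_c) = 0.301 / (1 + 0.0701 × 17.1) = 0.301 / 2.199 = 0.1369.
ΔS = 1850 − 7.13 = 1843 mg/L, so the substrate removal rate is 635 × 1843/1000 = 1170 kg ultimate BOD/d.
Biomass synthesised: P_X = Y_obs × 1170 = 160.2 kg VSS/d.
R_O = Q·(S₀ − S) − 1.42·P_X = 1170 − 1.42 × 160.2 = 942.7 kg O₂/d.

R_O ≈ 943 kg O₂/d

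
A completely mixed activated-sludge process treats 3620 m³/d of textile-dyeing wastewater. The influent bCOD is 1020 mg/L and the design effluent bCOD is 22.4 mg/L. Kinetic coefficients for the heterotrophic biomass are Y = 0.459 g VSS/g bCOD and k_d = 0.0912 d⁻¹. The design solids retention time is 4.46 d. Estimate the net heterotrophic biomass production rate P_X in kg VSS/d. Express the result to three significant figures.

P_X ≈ 1180 kg VSS/d

Correct the yield for decay: Y_obs = Y/(1 + k_d θ_c) = 0.459 / (1 + 0.0912 × 4.46) = 0.459 / 1.407 = 0.3263.
Q·(S₀ − S) = 3620 × (1020 − 22.4) × 10⁻³ = 3611 kg/d removed.
Net biomass production P_X = Y_obs × Q·(S₀ − S) = 0.3263 × 3611 = 1178 kg VSS/d.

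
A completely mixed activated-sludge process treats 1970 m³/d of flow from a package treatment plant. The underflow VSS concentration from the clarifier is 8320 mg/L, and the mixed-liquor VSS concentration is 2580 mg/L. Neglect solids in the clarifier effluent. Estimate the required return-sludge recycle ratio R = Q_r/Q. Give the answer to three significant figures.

R ≈ 0.449

Mass balance around the secondary clarifier (neglecting effluent solids): R = X / (X_r − X) = 2580 / (8320 − 2580) = 0.4495.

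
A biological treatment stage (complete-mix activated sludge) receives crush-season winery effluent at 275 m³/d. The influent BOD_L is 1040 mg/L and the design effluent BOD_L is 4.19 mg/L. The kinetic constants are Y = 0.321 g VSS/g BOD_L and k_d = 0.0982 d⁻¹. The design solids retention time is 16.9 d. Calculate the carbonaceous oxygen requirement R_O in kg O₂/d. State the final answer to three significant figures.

The observed yield is Y_obs = Y/(1 + k_d·θ_c) = 0.321 / (1 + 0.0982 × 16.9) = 0.321 / 2.660 = 0.1207 g VSS per g BOD_L removed.
Q·(S₀ − S) = 275 × (1040 − 4.19) × 10⁻³ = 284.8 kg/d removed.
Biomass synthesised: P_X = Y_obs × 284.8 = 34.38 kg VSS/d.
R_O = Q·(S₀ − S) − 1.42·P_X = 284.8 − 1.42 × 34.38 = 236.0 kg O₂/d.

R_O ≈ 236 kg O₂/d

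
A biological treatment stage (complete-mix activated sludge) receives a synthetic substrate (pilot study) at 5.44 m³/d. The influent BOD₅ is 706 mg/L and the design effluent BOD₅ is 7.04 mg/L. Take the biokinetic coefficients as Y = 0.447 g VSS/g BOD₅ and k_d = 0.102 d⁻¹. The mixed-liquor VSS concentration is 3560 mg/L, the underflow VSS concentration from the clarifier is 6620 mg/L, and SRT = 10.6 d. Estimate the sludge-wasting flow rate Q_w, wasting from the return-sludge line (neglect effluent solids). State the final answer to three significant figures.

Q_w ≈ 0.123 m³/d

From the SRT design equation V = Y Q (S₀−S) θ_c / [X (1 + k_d θ_c)] = 0.447 × 5.44 × (706 − 7.04) × 10.6 / [3560 × (1 + 0.102 × 10.6)] = 1.8×10^4 / 7409 = 2.432 m³.
Q_w = (V·X)/(θ_c X_r) = 2.432 × 3560 / (10.6 × 6620) = 0.1234 m³/d.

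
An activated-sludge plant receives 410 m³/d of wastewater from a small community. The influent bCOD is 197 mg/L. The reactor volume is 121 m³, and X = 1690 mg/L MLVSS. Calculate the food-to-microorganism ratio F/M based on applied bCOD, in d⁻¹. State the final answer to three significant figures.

F/M ≈ 0.395 d⁻¹

Food-to-microorganism ratio F/M = Q S₀ / (V X) = 410 × 197 / (121.0 × 1690) = 0.3950 d⁻¹.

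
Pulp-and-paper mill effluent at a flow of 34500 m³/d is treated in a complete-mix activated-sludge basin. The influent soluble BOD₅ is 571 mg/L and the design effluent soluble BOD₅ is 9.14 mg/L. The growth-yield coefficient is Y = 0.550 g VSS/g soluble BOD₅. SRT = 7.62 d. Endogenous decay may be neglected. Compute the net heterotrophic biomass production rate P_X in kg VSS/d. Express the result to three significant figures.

P_X ≈ 10700 kg VSS/d

Since k_d ≈ 0, Y_obs = Y = 0.550 g VSS/g soluble BOD₅.
Q·(S₀ − S) = 34500 × (571 − 9.14) × 10⁻³ = 19384 kg/d removed.
So the net sludge growth is P_X = 0.5500 × 19384 = 10661 kg VSS/d.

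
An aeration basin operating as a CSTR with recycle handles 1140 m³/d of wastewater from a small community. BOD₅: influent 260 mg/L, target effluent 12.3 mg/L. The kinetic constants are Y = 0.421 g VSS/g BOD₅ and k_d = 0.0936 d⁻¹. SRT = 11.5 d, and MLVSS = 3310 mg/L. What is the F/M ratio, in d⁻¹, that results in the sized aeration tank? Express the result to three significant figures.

Rearranging the biomass balance for a CMAS with decay, V = Y·Q·ΔS·θ_c / [X·(1+k_d θ_c)] = 0.421 × 1140 × (260 − 12.3) × 11.5 / [3310 × (1 + 0.0936 × 11.5)] = 1.37×10^6 / 6873 = 198.9 m³.
F/M = Q·S₀ / (V·X) = 1140 × 260 / (198.9 × 3310) = 0.4502 g BOD₅·(g VSS·d)⁻¹.

F/M ≈ 0.450 d⁻¹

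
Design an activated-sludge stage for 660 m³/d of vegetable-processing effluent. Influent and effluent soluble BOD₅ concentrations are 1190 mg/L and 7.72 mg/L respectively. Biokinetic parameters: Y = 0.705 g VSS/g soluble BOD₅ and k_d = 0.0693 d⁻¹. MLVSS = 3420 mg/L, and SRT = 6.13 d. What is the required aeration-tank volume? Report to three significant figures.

Steady-state biomass mass balance: V·X·(1 + k_d·θ_c) = Y·Q·(S₀ − S)·θ_c, so V = 0.705 × 660 × (1190 − 7.72) × 6.13 / [3420 × (1 + 0.0693 × 6.13)] = 3.37×10^6 / 4873 = 692.0 m³.

V ≈ 692 m³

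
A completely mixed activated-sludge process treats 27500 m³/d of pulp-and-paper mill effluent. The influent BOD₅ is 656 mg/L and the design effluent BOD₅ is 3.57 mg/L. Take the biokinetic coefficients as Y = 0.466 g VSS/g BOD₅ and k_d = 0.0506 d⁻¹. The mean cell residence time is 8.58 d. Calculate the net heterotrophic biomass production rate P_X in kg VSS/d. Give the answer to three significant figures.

P_X ≈ 5830 kg VSS/d

Correct the yield for decay: Y_obs = Y/(1 + k_d θ_c) = 0.466 / (1 + 0.0506 × 8.58) = 0.466 / 1.434 = 0.3249.
ΔS = 656 − 3.57 = 652.4 mg/L, so the substrate removal rate is 27500 × 652.4/1000 = 17942 kg BOD₅/d.
P_X = Y_obs · Q(S₀ − S) = 0.3249 × 17942 = 5830 kg VSS/d.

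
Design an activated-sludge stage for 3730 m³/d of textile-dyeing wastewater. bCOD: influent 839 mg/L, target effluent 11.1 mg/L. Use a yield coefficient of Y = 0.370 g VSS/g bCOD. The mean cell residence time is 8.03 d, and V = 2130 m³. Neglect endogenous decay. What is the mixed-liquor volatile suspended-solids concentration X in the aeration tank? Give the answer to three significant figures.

X ≈ 4310 mg/L

X = Y·Q·ΔS·θ_c / V = 0.370 × 3730 × (839 − 11.1) × 8.03 / 2130 = 4307 mg/L.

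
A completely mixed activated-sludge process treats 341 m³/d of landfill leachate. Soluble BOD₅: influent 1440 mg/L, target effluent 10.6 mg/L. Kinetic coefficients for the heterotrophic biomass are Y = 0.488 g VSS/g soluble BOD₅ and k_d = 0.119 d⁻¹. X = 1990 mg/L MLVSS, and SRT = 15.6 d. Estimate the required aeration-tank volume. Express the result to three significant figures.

V ≈ 653 m³

Steady-state biomass mass balance: V·X·(1 + k_d·θ_c) = Y·Q·(S₀ − S)·θ_c, so V = 0.488 × 341 × (1440 − 10.6) × 15.6 / [1990 × (1 + 0.119 × 15.6)] = 3.71×10^6 / 5684 = 652.8 m³.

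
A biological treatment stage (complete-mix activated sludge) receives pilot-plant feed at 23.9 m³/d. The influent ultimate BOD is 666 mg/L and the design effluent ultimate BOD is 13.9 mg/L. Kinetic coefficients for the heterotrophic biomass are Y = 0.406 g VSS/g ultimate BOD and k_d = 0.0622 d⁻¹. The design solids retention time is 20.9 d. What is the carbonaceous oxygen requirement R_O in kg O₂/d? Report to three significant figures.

R_O ≈ 11.7 kg O₂/d

Y_obs = Y / (1 + k_d θ_c) = 0.406 / (1 + 0.0622 × 20.9) = 0.406 / 2.300 = 0.1765.
Q·(S₀ − S) = 23.9 × (666 − 13.9) × 10⁻³ = 15.59 kg/d removed.
Biomass synthesised: P_X = Y_obs × 15.59 = 2.751 kg VSS/d.
R_O = Q·(S₀ − S) − 1.42·P_X = 15.59 − 1.42 × 2.751 = 11.68 kg O₂/d.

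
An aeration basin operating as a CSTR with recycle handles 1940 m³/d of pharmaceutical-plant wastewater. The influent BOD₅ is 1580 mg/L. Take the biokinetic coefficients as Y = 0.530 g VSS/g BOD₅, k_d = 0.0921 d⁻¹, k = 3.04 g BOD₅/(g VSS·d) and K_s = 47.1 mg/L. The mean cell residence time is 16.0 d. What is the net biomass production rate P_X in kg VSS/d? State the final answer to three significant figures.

Effluent substrate depends only on kinetics and SRT: S = K_s(1 + k_d θ_c) / [θ_c(Yk − k_d) − 1] = 47.1 × (1 + 0.0921 × 16.0) / [16.0 × (0.530 × 3.04 − 0.0921) − 1] = 116.5 / 23.31 = 4.999 mg/L.
Correct the yield for decay: Y_obs = Y/(1 + k_d θ_c) = 0.530 / (1 + 0.0921 × 16.0) = 0.530 / 2.474 = 0.2143.
Substrate removed = Q·(S₀ − S) = 1940 m³/d × (1580 − 5.00) g/m³ = 3.06×10^6 g/d = 3056 kg/d.
P_X = Y_obs · Q(S₀ − S) = 0.2143 × 3056 = 654.7 kg VSS/d.

P_X ≈ 655 kg VSS/d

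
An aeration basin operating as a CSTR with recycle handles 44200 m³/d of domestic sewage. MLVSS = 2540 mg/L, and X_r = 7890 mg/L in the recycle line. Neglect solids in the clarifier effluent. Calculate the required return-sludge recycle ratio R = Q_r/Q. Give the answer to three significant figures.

Solids balance on the clarifier gives (1+R)X = R·X_r, so R = X/(X_r − X) = 2540 / (7890 − 2540) = 0.4748.

R ≈ 0.475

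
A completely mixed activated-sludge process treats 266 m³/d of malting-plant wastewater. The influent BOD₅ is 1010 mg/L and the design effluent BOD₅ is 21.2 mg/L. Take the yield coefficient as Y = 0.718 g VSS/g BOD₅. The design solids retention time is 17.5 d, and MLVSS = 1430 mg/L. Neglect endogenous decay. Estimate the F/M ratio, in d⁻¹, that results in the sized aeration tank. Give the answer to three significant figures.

With k_d = 0 the design equation reduces to V = Y Q (S₀−S) θ_c / X = 0.718 × 266 × (1010 − 21.2) × 17.5 / 1430 = 2311 m³.
F/M = Q·S₀ / (V·X) = 266 × 1010 / (2311 × 1430) = 0.08129 g BOD₅·(g VSS·d)⁻¹.

F/M ≈ 0.0813 d⁻¹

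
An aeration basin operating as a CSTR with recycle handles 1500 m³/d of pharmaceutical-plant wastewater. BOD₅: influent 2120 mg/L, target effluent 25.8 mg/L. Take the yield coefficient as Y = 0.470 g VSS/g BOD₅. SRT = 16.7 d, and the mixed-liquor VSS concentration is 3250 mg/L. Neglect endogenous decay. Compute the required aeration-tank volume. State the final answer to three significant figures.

V ≈ 7590 m³

With k_d = 0 the design equation reduces to V = Y Q (S₀−S) θ_c / X = 0.470 × 1500 × (2120 − 25.8) × 16.7 / 3250 = 7586 m³.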